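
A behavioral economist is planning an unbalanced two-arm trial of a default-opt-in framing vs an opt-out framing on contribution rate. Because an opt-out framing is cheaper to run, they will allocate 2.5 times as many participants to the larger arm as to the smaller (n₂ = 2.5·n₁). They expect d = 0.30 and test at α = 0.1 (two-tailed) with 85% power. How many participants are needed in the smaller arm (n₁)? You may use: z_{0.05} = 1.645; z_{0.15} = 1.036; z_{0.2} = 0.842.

n₁ = 112

With allocation ratio k = n₂/n₁ = 2.5, Var(x̄₁−x̄₂) = σ²(1/n₁ + 1/(k·n₁)) = σ²·(k+1)/(k·n₁).
So n₁ = (1 + 1/k)·((z_{α/2} + z_β)/d)² = 1.400 × (2.681/0.30)².
n₁ = 1.400 × 79.86 = 111.8.
Round up: n₁ = 112, giving n₂ = 2.5 × 112 = 280.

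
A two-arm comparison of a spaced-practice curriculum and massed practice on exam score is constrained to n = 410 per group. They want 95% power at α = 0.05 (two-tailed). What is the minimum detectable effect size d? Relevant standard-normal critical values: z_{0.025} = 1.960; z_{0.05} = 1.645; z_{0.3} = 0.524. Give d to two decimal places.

For two independent groups of n = 410 each: d_min = (z_{α/2} + z_β)·√(2/n).
z-sum = 1.960 + 1.645 = 3.605.
d_min = 3.605 × √(2/410) = 3.605 × 0.0698 = 0.252.

d_min ≈ 0.25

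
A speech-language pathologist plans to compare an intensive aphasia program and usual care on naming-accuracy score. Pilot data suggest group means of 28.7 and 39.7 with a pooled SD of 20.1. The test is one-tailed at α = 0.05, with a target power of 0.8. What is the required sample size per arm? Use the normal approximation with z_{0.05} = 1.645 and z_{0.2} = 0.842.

Cohen's d = |M₁ − M₂| / SD_pooled = |28.7 − 39.7| / 20.1 = 11.0 / 20.1 = 0.547.
For two independent groups with equal n: n = 2·((z_{α} + z_β) / d)².
z_{α} + z_β = 1.645 + 0.842 = 2.487.
n = 2 × (2.487 / 0.547)² = 2 × 4.547² = 2 × 20.67 = 41.3.
Round up to the next whole participant.

n = 42 per group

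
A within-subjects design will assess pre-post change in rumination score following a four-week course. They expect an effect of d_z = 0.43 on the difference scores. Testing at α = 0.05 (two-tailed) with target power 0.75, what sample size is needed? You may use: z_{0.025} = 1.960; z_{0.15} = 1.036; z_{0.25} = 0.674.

For a paired (one-sample on differences) test: n = ((z_{α/2} + z_β) / d)².
z_{α/2} + z_β = 1.960 + 0.674 = 2.634.
n = (2.634 / 0.43)² = 6.126² = 37.52.
Round up.

n = 38 pairs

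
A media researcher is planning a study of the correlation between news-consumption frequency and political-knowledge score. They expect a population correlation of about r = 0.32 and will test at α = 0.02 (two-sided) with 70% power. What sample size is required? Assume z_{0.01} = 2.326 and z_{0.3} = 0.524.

n = 77

Fisher's z: C = ½·ln((1+r)/(1−r)) = ½·ln(1.9412) = 0.3316.
n = ((z_{α/2} + z_β)/C)² + 3.
(2.326 + 0.524) / 0.3316 = 2.850 / 0.3316 = 8.595.
n = 8.595² + 3 = 73.87 + 3 = 76.9.
Round up.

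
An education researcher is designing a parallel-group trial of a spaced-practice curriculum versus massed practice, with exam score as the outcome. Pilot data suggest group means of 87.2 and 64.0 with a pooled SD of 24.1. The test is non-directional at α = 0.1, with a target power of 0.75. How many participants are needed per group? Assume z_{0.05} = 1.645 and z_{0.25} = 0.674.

n = 12 per group

Cohen's d = |M₁ − M₂| / SD_pooled = |87.2 − 64.0| / 24.1 = 23.2 / 24.1 = 0.963.
For two independent groups with equal n: n = 2·((z_{α/2} + z_β) / d)².
z_{α/2} + z_β = 1.645 + 0.674 = 2.319.
n = 2 × (2.319 / 0.963)² = 2 × 2.408² = 2 × 5.80 = 11.6.
Round up to the next whole participant.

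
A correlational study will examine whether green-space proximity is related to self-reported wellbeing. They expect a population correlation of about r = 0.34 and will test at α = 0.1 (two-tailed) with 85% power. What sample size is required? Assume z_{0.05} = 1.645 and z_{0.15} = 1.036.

Fisher's z: C = ½·ln((1+r)/(1−r)) = ½·ln(2.0303) = 0.3541.
n = ((z_{α/2} + z_β)/C)² + 3.
(1.645 + 1.036) / 0.3541 = 2.681 / 0.3541 = 7.571.
n = 7.571² + 3 = 57.32 + 3 = 60.3.
Round up.

n = 61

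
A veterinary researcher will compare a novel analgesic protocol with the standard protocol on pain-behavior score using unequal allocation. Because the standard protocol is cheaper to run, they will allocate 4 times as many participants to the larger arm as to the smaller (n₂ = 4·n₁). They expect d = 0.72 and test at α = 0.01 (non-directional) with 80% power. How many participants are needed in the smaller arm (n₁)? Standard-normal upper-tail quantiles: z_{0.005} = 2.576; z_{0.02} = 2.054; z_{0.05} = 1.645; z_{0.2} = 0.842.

n₁ = 29

With allocation ratio k = n₂/n₁ = 4, Var(x̄₁−x̄₂) = σ²(1/n₁ + 1/(k·n₁)) = σ²·(k+1)/(k·n₁).
So n₁ = (1 + 1/k)·((z_{α/2} + z_β)/d)² = 1.250 × (3.418/0.72)².
n₁ = 1.250 × 22.54 = 28.2.
Round up: n₁ = 29, giving n₂ = 4 × 29 = 116.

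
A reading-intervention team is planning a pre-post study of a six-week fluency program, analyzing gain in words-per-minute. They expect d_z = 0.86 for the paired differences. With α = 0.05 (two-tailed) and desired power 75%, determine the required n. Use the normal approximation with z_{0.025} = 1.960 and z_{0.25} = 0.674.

n = 10 pairs

For a paired (one-sample on differences) test: n = ((z_{α/2} + z_β) / d)².
z_{α/2} + z_β = 1.960 + 0.674 = 2.634.
n = (2.634 / 0.86)² = 3.063² = 9.38.
Round up.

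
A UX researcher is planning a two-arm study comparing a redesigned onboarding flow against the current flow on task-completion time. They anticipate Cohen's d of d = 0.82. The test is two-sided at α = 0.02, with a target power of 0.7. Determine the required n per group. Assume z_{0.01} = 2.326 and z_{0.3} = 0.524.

n = 25 per group

For two independent groups with equal n: n = 2·((z_{α/2} + z_β) / d)².
z_{α/2} + z_β = 2.326 + 0.524 = 2.850.
n = 2 × (2.850 / 0.82)² = 2 × 3.476² = 2 × 12.08 = 24.2.
Round up to the next whole participant.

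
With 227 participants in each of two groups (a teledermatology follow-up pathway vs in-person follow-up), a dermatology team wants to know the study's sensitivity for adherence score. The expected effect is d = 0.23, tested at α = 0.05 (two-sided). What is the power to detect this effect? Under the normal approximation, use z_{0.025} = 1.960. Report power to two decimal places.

For two equal groups, power = Φ(d·√(n/2) − z_{α/2}).
d·√(n/2) = 0.23 × √(227/2) = 0.23 × 10.654 = 2.450.
z_β = 2.450 − 1.960 = 0.490.
Power = Φ(0.490) = 0.688.

power ≈ 0.69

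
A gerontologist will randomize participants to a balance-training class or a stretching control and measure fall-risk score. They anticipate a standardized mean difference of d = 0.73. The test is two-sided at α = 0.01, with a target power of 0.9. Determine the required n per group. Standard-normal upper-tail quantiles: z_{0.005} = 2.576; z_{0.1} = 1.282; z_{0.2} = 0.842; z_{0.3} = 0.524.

For two independent groups with equal n: n = 2·((z_{α/2} + z_β) / d)².
z_{α/2} + z_β = 2.576 + 1.282 = 3.858.
n = 2 × (3.858 / 0.73)² = 2 × 5.285² = 2 × 27.93 = 55.9.
Round up to the next whole participant.

n = 56 per group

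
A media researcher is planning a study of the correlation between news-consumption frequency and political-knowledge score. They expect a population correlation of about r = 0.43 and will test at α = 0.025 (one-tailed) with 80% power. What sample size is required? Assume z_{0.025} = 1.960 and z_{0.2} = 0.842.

Fisher's z: C = ½·ln((1+r)/(1−r)) = ½·ln(2.5088) = 0.4599.
n = ((z_{α} + z_β)/C)² + 3.
(1.960 + 0.842) / 0.4599 = 2.802 / 0.4599 = 6.093.
n = 6.093² + 3 = 37.12 + 3 = 40.1.
Round up.

n = 41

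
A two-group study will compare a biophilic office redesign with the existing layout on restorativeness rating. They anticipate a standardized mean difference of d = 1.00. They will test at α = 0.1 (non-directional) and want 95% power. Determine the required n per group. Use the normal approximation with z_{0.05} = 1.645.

For two independent groups with equal n: n = 2·((z_{α/2} + z_β) / d)².
z_{α/2} + z_β = 1.645 + 1.645 = 3.290.
n = 2 × (3.290 / 1.00)² = 2 × 3.290² = 2 × 10.82 = 21.6.
Round up to the next whole participant.

n = 22 per group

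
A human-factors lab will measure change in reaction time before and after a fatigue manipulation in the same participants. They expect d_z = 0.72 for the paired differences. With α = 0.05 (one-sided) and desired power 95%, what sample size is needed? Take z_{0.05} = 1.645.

n = 21 pairs

For a paired (one-sample on differences) test: n = ((z_{α} + z_β) / d)².
z_{α} + z_β = 1.645 + 1.645 = 3.290.
n = (3.290 / 0.72)² = 4.569² = 20.88.
Round up.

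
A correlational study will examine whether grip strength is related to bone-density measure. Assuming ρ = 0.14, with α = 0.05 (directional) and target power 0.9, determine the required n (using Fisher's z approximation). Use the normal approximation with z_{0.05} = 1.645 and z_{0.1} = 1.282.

n = 435

Fisher's z: C = ½·ln((1+r)/(1−r)) = ½·ln(1.3256) = 0.1409.
n = ((z_{α} + z_β)/C)² + 3.
(1.645 + 1.282) / 0.1409 = 2.927 / 0.1409 = 20.774.
n = 20.774² + 3 = 431.54 + 3 = 434.5.
Round up.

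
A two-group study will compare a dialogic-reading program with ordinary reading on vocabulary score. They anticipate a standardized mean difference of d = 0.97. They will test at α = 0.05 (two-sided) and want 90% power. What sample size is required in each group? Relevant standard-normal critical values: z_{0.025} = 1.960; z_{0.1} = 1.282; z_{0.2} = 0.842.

n = 23 per group

For two independent groups with equal n: n = 2·((z_{α/2} + z_β) / d)².
z_{α/2} + z_β = 1.960 + 1.282 = 3.242.
n = 2 × (3.242 / 0.97)² = 2 × 3.342² = 2 × 11.17 = 22.3.
Round up to the next whole participant.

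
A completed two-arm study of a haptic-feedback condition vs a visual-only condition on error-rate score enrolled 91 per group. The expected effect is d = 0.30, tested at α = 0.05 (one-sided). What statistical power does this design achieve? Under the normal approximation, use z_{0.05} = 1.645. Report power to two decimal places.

For two equal groups, power = Φ(d·√(n/2) − z_{α}).
d·√(n/2) = 0.30 × √(91/2) = 0.30 × 6.745 = 2.024.
z_β = 2.024 − 1.645 = 0.379.
Power = Φ(0.379) = 0.648.

power ≈ 0.65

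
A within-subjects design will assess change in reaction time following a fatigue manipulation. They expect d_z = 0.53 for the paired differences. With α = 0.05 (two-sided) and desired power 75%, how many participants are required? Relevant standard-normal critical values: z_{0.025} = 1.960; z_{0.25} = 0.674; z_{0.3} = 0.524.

For a paired (one-sample on differences) test: n = ((z_{α/2} + z_β) / d)².
z_{α/2} + z_β = 1.960 + 0.674 = 2.634.
n = (2.634 / 0.53)² = 4.970² = 24.70.
Round up.

n = 25 pairs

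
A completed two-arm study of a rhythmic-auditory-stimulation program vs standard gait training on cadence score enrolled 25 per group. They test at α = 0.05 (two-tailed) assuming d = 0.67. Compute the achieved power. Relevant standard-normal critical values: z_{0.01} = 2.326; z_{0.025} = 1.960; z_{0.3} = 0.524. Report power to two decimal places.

For two equal groups, power = Φ(d·√(n/2) − z_{α/2}).
d·√(n/2) = 0.67 × √(25/2) = 0.67 × 3.536 = 2.369.
z_β = 2.369 − 1.960 = 0.409.
Power = Φ(0.409) = 0.659.

power ≈ 0.66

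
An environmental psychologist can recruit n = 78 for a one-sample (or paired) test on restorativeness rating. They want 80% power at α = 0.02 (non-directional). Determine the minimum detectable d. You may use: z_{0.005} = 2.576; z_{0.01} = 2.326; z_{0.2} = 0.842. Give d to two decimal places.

d_min ≈ 0.36

For a single sample (or paired design) of n = 78: d_min = (z_{α/2} + z_β)/√n.
z-sum = 2.326 + 0.842 = 3.168.
d_min = 3.168 / √78 = 3.168 / 8.832 = 0.359.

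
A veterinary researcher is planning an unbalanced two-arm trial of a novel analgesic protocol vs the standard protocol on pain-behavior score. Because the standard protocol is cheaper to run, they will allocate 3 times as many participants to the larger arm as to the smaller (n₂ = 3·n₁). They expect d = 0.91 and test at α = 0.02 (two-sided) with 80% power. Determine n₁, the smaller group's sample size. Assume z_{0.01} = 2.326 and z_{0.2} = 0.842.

n₁ = 17

With allocation ratio k = n₂/n₁ = 3, Var(x̄₁−x̄₂) = σ²(1/n₁ + 1/(k·n₁)) = σ²·(k+1)/(k·n₁).
So n₁ = (1 + 1/k)·((z_{α/2} + z_β)/d)² = 1.333 × (3.168/0.91)².
n₁ = 1.333 × 12.12 = 16.2.
Round up: n₁ = 17, giving n₂ = 3 × 17 = 51.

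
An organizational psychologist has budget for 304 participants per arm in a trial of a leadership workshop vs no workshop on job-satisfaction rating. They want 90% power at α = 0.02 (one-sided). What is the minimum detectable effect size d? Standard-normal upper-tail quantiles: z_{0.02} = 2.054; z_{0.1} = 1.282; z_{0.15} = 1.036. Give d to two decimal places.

For two independent groups of n = 304 each: d_min = (z_{α} + z_β)·√(2/n).
z-sum = 2.054 + 1.282 = 3.336.
d_min = 3.336 × √(2/304) = 3.336 × 0.0811 = 0.271.

d_min ≈ 0.27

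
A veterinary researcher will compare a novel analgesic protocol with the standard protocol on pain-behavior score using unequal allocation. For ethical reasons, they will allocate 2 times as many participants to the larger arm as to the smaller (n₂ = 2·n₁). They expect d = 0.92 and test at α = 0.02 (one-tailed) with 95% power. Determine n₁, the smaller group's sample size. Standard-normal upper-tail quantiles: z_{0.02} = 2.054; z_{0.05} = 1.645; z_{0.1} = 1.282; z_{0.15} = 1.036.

With allocation ratio k = n₂/n₁ = 2, Var(x̄₁−x̄₂) = σ²(1/n₁ + 1/(k·n₁)) = σ²·(k+1)/(k·n₁).
So n₁ = (1 + 1/k)·((z_{α} + z_β)/d)² = 1.500 × (3.699/0.92)².
n₁ = 1.500 × 16.17 = 24.2.
Round up: n₁ = 25, giving n₂ = 2 × 25 = 50.

n₁ = 25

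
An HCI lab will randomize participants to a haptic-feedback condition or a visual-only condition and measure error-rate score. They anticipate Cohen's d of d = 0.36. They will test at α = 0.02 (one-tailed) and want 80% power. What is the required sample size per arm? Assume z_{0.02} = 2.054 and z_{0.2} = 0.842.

n = 130 per group

For two independent groups with equal n: n = 2·((z_{α} + z_β) / d)².
z_{α} + z_β = 2.054 + 0.842 = 2.896.
n = 2 × (2.896 / 0.36)² = 2 × 8.044² = 2 × 64.71 = 129.4.
Round up to the next whole participant.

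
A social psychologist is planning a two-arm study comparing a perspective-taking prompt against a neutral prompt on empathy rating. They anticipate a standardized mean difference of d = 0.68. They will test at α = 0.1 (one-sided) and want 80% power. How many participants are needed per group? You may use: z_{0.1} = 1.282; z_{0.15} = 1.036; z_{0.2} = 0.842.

For two independent groups with equal n: n = 2·((z_{α} + z_β) / d)².
z_{α} + z_β = 1.282 + 0.842 = 2.124.
n = 2 × (2.124 / 0.68)² = 2 × 3.124² = 2 × 9.76 = 19.5.
Round up to the next whole participant.

n = 20 per group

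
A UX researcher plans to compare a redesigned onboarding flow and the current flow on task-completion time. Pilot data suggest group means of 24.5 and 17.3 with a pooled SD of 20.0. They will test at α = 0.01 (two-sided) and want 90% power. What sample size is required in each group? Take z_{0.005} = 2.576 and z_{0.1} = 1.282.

n = 230 per group

Cohen's d = |M₁ − M₂| / SD_pooled = |24.5 − 17.3| / 20.0 = 7.2 / 20.0 = 0.360.
For two independent groups with equal n: n = 2·((z_{α/2} + z_β) / d)².
z_{α/2} + z_β = 2.576 + 1.282 = 3.858.
n = 2 × (3.858 / 0.360)² = 2 × 10.717² = 2 × 114.85 = 229.7.
Round up to the next whole participant.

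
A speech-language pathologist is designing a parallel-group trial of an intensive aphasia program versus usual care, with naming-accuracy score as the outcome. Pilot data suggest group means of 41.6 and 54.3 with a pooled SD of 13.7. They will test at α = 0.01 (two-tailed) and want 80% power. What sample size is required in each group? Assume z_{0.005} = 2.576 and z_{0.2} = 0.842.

Cohen's d = |M₁ − M₂| / SD_pooled = |41.6 − 54.3| / 13.7 = 12.7 / 13.7 = 0.927.
For two independent groups with equal n: n = 2·((z_{α/2} + z_β) / d)².
z_{α/2} + z_β = 2.576 + 0.842 = 3.418.
n = 2 × (3.418 / 0.927)² = 2 × 3.687² = 2 × 13.60 = 27.2.
Round up to the next whole participant.

n = 28 per group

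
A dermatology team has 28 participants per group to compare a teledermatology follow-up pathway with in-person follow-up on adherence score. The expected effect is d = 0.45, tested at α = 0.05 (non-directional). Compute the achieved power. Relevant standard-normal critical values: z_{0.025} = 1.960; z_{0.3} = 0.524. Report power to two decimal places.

power ≈ 0.39

For two equal groups, power = Φ(d·√(n/2) − z_{α/2}).
d·√(n/2) = 0.45 × √(28/2) = 0.45 × 3.742 = 1.684.
z_β = 1.684 − 1.960 = -0.276.
Power = Φ(-0.276) = 0.391.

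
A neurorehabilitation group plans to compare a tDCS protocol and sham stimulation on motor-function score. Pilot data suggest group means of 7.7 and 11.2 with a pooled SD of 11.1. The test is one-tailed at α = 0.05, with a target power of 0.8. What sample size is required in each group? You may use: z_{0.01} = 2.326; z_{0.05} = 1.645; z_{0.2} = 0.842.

n = 125 per group

Cohen's d = |M₁ − M₂| / SD_pooled = |7.7 − 11.2| / 11.1 = 3.5 / 11.1 = 0.315.
For two independent groups with equal n: n = 2·((z_{α} + z_β) / d)².
z_{α} + z_β = 1.645 + 0.842 = 2.487.
n = 2 × (2.487 / 0.315)² = 2 × 7.895² = 2 × 62.33 = 124.7.
Round up to the next whole participant.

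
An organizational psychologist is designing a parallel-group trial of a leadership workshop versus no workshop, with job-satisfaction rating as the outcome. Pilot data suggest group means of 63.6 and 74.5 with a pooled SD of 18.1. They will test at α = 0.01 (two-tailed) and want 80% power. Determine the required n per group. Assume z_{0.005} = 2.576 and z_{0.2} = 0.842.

Cohen's d = |M₁ − M₂| / SD_pooled = |63.6 − 74.5| / 18.1 = 10.9 / 18.1 = 0.602.
For two independent groups with equal n: n = 2·((z_{α/2} + z_β) / d)².
z_{α/2} + z_β = 2.576 + 0.842 = 3.418.
n = 2 × (3.418 / 0.602)² = 2 × 5.678² = 2 × 32.24 = 64.5.
Round up to the next whole participant.

n = 65 per group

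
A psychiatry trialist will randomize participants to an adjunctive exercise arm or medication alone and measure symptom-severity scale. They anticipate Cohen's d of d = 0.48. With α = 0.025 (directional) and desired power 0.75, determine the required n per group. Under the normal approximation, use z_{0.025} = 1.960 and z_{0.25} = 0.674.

n = 61 per group

For two independent groups with equal n: n = 2·((z_{α} + z_β) / d)².
z_{α} + z_β = 1.960 + 0.674 = 2.634.
n = 2 × (2.634 / 0.48)² = 2 × 5.487² = 2 × 30.11 = 60.2.
Round up to the next whole participant.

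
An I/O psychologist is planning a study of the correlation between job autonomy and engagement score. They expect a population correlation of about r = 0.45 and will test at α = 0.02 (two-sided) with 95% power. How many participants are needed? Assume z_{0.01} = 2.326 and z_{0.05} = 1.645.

Fisher's z: C = ½·ln((1+r)/(1−r)) = ½·ln(2.6364) = 0.4847.
n = ((z_{α/2} + z_β)/C)² + 3.
(2.326 + 1.645) / 0.4847 = 3.971 / 0.4847 = 8.193.
n = 8.193² + 3 = 67.12 + 3 = 70.1.
Round up.

n = 71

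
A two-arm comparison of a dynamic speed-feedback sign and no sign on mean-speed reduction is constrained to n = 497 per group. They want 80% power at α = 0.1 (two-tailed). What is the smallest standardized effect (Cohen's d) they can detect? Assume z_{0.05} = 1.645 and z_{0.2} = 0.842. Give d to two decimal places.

For two independent groups of n = 497 each: d_min = (z_{α/2} + z_β)·√(2/n).
z-sum = 1.645 + 0.842 = 2.487.
d_min = 2.487 × √(2/497) = 2.487 × 0.0634 = 0.158.

d_min ≈ 0.16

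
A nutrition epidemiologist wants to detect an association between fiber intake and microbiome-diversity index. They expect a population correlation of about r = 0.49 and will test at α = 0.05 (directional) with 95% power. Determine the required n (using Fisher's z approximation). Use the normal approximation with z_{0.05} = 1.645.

Fisher's z: C = ½·ln((1+r)/(1−r)) = ½·ln(2.9216) = 0.5361.
n = ((z_{α} + z_β)/C)² + 3.
(1.645 + 1.645) / 0.5361 = 3.290 / 0.5361 = 6.137.
n = 6.137² + 3 = 37.66 + 3 = 40.7.
Round up.

n = 41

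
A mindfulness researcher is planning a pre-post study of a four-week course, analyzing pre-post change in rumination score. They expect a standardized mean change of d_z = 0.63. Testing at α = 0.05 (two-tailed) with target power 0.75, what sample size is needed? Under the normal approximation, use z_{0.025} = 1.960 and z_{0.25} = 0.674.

For a paired (one-sample on differences) test: n = ((z_{α/2} + z_β) / d)².
z_{α/2} + z_β = 1.960 + 0.674 = 2.634.
n = (2.634 / 0.63)² = 4.181² = 17.48.
Round up.

n = 18 pairs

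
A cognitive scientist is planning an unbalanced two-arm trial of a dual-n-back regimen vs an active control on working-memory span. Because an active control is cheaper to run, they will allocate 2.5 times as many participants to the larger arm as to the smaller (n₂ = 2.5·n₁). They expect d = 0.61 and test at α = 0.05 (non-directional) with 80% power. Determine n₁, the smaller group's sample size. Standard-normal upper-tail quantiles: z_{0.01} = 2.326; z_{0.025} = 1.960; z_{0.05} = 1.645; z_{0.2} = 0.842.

n₁ = 30

With allocation ratio k = n₂/n₁ = 2.5, Var(x̄₁−x̄₂) = σ²(1/n₁ + 1/(k·n₁)) = σ²·(k+1)/(k·n₁).
So n₁ = (1 + 1/k)·((z_{α/2} + z_β)/d)² = 1.400 × (2.802/0.61)².
n₁ = 1.400 × 21.10 = 29.5.
Round up: n₁ = 30, giving n₂ = 2.5 × 30 = 75.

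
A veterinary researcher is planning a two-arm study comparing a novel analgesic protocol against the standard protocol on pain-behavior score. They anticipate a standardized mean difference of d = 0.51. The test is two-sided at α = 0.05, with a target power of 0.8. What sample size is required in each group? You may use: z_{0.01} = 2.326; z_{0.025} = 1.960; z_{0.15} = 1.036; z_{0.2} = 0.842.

n = 61 per group

For two independent groups with equal n: n = 2·((z_{α/2} + z_β) / d)².
z_{α/2} + z_β = 1.960 + 0.842 = 2.802.
n = 2 × (2.802 / 0.51)² = 2 × 5.494² = 2 × 30.19 = 60.4.
Round up to the next whole participant.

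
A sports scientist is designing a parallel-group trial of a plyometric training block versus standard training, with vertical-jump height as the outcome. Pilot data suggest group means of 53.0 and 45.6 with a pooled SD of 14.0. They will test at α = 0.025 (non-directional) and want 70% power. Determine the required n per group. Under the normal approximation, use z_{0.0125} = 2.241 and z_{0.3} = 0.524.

n = 55 per group

Cohen's d = |M₁ − M₂| / SD_pooled = |53.0 − 45.6| / 14.0 = 7.4 / 14.0 = 0.529.
For two independent groups with equal n: n = 2·((z_{α/2} + z_β) / d)².
z_{α/2} + z_β = 2.241 + 0.524 = 2.765.
n = 2 × (2.765 / 0.529)² = 2 × 5.227² = 2 × 27.32 = 54.6.
Round up to the next whole participant.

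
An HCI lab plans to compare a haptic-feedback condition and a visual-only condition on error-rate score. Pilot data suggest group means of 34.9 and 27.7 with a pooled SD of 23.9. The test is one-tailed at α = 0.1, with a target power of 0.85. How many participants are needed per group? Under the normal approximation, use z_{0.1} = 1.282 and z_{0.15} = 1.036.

Cohen's d = |M₁ − M₂| / SD_pooled = |34.9 − 27.7| / 23.9 = 7.2 / 23.9 = 0.301.
For two independent groups with equal n: n = 2·((z_{α} + z_β) / d)².
z_{α} + z_β = 1.282 + 1.036 = 2.318.
n = 2 × (2.318 / 0.301)² = 2 × 7.701² = 2 × 59.31 = 118.6.
Round up to the next whole participant.

n = 119 per group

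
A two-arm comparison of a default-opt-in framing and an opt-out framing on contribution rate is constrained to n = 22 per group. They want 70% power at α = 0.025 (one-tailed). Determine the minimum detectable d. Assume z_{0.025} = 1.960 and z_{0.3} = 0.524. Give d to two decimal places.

For two independent groups of n = 22 each: d_min = (z_{α} + z_β)·√(2/n).
z-sum = 1.960 + 0.524 = 2.484.
d_min = 2.484 × √(2/22) = 2.484 × 0.3015 = 0.749.

d_min ≈ 0.75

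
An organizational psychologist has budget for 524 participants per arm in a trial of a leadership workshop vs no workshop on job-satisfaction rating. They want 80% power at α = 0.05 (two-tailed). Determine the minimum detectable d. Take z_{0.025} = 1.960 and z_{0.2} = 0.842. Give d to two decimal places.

d_min ≈ 0.17

For two independent groups of n = 524 each: d_min = (z_{α/2} + z_β)·√(2/n).
z-sum = 1.960 + 0.842 = 2.802.
d_min = 2.802 × √(2/524) = 2.802 × 0.0618 = 0.173.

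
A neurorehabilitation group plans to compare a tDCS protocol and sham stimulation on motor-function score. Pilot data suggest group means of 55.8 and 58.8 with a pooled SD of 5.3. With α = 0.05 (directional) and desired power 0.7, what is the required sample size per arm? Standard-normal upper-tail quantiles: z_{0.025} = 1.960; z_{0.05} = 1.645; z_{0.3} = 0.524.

Cohen's d = |M₁ − M₂| / SD_pooled = |55.8 − 58.8| / 5.3 = 3.0 / 5.3 = 0.566.
For two independent groups with equal n: n = 2·((z_{α} + z_β) / d)².
z_{α} + z_β = 1.645 + 0.524 = 2.169.
n = 2 × (2.169 / 0.566)² = 2 × 3.832² = 2 × 14.69 = 29.4.
Round up to the next whole participant.

n = 30 per group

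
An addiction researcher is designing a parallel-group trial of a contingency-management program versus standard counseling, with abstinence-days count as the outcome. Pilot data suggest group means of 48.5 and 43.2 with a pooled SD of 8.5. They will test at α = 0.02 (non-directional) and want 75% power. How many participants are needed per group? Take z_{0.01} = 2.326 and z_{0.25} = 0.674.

n = 47 per group

Cohen's d = |M₁ − M₂| / SD_pooled = |48.5 − 43.2| / 8.5 = 5.3 / 8.5 = 0.624.
For two independent groups with equal n: n = 2·((z_{α/2} + z_β) / d)².
z_{α/2} + z_β = 2.326 + 0.674 = 3.000.
n = 2 × (3.000 / 0.624)² = 2 × 4.808² = 2 × 23.11 = 46.2.
Round up to the next whole participant.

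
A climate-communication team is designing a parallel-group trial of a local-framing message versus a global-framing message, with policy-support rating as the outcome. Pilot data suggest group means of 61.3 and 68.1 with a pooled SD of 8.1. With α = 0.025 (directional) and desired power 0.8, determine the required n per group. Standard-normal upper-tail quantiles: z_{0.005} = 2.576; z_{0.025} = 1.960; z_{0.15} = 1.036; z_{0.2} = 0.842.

n = 23 per group

Cohen's d = |M₁ − M₂| / SD_pooled = |61.3 − 68.1| / 8.1 = 6.8 / 8.1 = 0.840.
For two independent groups with equal n: n = 2·((z_{α} + z_β) / d)².
z_{α} + z_β = 1.960 + 0.842 = 2.802.
n = 2 × (2.802 / 0.840)² = 2 × 3.336² = 2 × 11.13 = 22.3.
Round up to the next whole participant.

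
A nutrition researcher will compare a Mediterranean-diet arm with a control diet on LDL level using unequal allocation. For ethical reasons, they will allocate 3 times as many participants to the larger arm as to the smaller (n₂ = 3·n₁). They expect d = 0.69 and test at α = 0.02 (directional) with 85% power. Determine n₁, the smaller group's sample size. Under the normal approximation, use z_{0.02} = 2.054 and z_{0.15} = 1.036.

With allocation ratio k = n₂/n₁ = 3, Var(x̄₁−x̄₂) = σ²(1/n₁ + 1/(k·n₁)) = σ²·(k+1)/(k·n₁).
So n₁ = (1 + 1/k)·((z_{α} + z_β)/d)² = 1.333 × (3.090/0.69)².
n₁ = 1.333 × 20.05 = 26.7.
Round up: n₁ = 27, giving n₂ = 3 × 27 = 81.

n₁ = 27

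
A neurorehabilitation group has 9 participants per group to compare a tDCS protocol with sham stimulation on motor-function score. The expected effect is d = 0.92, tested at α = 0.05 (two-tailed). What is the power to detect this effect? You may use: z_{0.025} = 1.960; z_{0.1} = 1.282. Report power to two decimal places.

power ≈ 0.50

For two equal groups, power = Φ(d·√(n/2) − z_{α/2}).
d·√(n/2) = 0.92 × √(9/2) = 0.92 × 2.121 = 1.952.
z_β = 1.952 − 1.960 = -0.008.
Power = Φ(-0.008) = 0.497.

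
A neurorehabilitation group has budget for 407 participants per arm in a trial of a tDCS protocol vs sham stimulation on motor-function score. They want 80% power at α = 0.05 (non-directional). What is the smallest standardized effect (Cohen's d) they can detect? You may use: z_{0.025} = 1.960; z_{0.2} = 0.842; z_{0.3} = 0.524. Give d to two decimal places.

d_min ≈ 0.20

For two independent groups of n = 407 each: d_min = (z_{α/2} + z_β)·√(2/n).
z-sum = 1.960 + 0.842 = 2.802.
d_min = 2.802 × √(2/407) = 2.802 × 0.0701 = 0.196.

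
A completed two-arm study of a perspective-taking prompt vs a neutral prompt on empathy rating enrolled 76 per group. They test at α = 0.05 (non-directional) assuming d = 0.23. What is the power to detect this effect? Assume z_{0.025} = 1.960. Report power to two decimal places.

For two equal groups, power = Φ(d·√(n/2) − z_{α/2}).
d·√(n/2) = 0.23 × √(76/2) = 0.23 × 6.164 = 1.418.
z_β = 1.418 − 1.960 = -0.542.
Power = Φ(-0.542) = 0.294.

power ≈ 0.29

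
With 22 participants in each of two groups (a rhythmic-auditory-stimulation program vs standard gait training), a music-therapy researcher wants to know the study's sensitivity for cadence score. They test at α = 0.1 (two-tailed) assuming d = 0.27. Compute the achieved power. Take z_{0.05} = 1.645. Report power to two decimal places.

power ≈ 0.23

For two equal groups, power = Φ(d·√(n/2) − z_{α/2}).
d·√(n/2) = 0.27 × √(22/2) = 0.27 × 3.317 = 0.895.
z_β = 0.895 − 1.645 = -0.750.
Power = Φ(-0.750) = 0.227.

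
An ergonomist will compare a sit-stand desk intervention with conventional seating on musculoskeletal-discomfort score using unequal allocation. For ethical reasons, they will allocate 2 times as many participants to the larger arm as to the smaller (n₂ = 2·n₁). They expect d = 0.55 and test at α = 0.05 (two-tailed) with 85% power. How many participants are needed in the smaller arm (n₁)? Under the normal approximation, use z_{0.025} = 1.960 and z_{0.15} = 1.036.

With allocation ratio k = n₂/n₁ = 2, Var(x̄₁−x̄₂) = σ²(1/n₁ + 1/(k·n₁)) = σ²·(k+1)/(k·n₁).
So n₁ = (1 + 1/k)·((z_{α/2} + z_β)/d)² = 1.500 × (2.996/0.55)².
n₁ = 1.500 × 29.67 = 44.5.
Round up: n₁ = 45, giving n₂ = 2 × 45 = 90.

n₁ = 45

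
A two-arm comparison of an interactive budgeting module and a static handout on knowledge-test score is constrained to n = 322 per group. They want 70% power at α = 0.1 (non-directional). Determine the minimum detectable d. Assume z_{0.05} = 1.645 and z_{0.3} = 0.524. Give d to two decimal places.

d_min ≈ 0.17

For two independent groups of n = 322 each: d_min = (z_{α/2} + z_β)·√(2/n).
z-sum = 1.645 + 0.524 = 2.169.
d_min = 2.169 × √(2/322) = 2.169 × 0.0788 = 0.171.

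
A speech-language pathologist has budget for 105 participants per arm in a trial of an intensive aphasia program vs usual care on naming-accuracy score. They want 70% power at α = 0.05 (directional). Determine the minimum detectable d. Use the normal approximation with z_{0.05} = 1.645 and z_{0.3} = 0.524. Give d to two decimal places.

For two independent groups of n = 105 each: d_min = (z_{α} + z_β)·√(2/n).
z-sum = 1.645 + 0.524 = 2.169.
d_min = 2.169 × √(2/105) = 2.169 × 0.1380 = 0.299.

d_min ≈ 0.30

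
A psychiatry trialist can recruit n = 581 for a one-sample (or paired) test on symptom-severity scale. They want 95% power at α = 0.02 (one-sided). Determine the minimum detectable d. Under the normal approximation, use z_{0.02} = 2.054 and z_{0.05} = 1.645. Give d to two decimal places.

For a single sample (or paired design) of n = 581: d_min = (z_{α} + z_β)/√n.
z-sum = 2.054 + 1.645 = 3.699.
d_min = 3.699 / √581 = 3.699 / 24.104 = 0.153.

d_min ≈ 0.15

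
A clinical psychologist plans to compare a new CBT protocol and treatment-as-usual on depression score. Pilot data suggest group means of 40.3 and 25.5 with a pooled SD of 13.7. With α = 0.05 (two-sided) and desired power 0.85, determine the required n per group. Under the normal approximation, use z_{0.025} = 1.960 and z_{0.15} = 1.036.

n = 16 per group

Cohen's d = |M₁ − M₂| / SD_pooled = |40.3 − 25.5| / 13.7 = 14.8 / 13.7 = 1.080.
For two independent groups with equal n: n = 2·((z_{α/2} + z_β) / d)².
z_{α/2} + z_β = 1.960 + 1.036 = 2.996.
n = 2 × (2.996 / 1.080)² = 2 × 2.774² = 2 × 7.70 = 15.4.
Round up to the next whole participant.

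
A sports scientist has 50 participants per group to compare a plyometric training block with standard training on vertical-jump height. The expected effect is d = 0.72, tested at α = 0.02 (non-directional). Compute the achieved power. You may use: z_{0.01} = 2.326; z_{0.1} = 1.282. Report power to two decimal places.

For two equal groups, power = Φ(d·√(n/2) − z_{α/2}).
d·√(n/2) = 0.72 × √(50/2) = 0.72 × 5.000 = 3.600.
z_β = 3.600 − 2.326 = 1.274.
Power = Φ(1.274) = 0.899.

power ≈ 0.90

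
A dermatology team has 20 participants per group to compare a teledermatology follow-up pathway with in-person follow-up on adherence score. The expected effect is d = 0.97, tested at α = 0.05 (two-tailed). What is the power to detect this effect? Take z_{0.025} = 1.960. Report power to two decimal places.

power ≈ 0.87

For two equal groups, power = Φ(d·√(n/2) − z_{α/2}).
d·√(n/2) = 0.97 × √(20/2) = 0.97 × 3.162 = 3.067.
z_β = 3.067 − 1.960 = 1.107.
Power = Φ(1.107) = 0.866.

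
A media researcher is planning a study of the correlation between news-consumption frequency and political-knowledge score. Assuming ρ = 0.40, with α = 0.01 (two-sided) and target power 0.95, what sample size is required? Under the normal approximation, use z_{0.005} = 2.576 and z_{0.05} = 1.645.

Fisher's z: C = ½·ln((1+r)/(1−r)) = ½·ln(2.3333) = 0.4236.
n = ((z_{α/2} + z_β)/C)² + 3.
(2.576 + 1.645) / 0.4236 = 4.221 / 0.4236 = 9.965.
n = 9.965² + 3 = 99.29 + 3 = 102.3.
Round up.

n = 103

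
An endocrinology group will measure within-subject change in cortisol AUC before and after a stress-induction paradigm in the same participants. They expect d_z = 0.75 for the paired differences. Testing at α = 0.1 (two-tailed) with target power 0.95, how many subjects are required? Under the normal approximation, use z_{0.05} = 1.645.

n = 20 pairs

For a paired (one-sample on differences) test: n = ((z_{α/2} + z_β) / d)².
z_{α/2} + z_β = 1.645 + 1.645 = 3.290.
n = (3.290 / 0.75)² = 4.387² = 19.24.
Round up.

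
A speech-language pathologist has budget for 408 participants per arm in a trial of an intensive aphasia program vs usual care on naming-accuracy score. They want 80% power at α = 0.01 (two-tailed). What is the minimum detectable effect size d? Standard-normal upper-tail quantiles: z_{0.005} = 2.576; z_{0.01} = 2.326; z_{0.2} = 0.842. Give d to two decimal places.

d_min ≈ 0.24

For two independent groups of n = 408 each: d_min = (z_{α/2} + z_β)·√(2/n).
z-sum = 2.576 + 0.842 = 3.418.
d_min = 3.418 × √(2/408) = 3.418 × 0.0700 = 0.239.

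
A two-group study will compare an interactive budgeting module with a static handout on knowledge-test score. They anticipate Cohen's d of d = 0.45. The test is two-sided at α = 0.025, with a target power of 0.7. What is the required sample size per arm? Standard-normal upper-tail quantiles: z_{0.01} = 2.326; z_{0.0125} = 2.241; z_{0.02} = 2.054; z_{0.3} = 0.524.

n = 76 per group

For two independent groups with equal n: n = 2·((z_{α/2} + z_β) / d)².
z_{α/2} + z_β = 2.241 + 0.524 = 2.765.
n = 2 × (2.765 / 0.45)² = 2 × 6.144² = 2 × 37.75 = 75.5.
Round up to the next whole participant.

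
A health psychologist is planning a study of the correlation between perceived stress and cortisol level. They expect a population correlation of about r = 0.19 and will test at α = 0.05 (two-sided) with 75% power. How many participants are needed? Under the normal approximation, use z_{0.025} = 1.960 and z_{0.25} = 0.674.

Fisher's z: C = ½·ln((1+r)/(1−r)) = ½·ln(1.4691) = 0.1923.
n = ((z_{α/2} + z_β)/C)² + 3.
(1.960 + 0.674) / 0.1923 = 2.634 / 0.1923 = 13.697.
n = 13.697² + 3 = 187.62 + 3 = 190.6.
Round up.

n = 191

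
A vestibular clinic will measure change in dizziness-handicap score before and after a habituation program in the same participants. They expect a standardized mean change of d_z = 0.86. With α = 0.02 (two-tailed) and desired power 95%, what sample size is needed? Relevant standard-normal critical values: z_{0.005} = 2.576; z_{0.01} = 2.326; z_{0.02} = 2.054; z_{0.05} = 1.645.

For a paired (one-sample on differences) test: n = ((z_{α/2} + z_β) / d)².
z_{α/2} + z_β = 2.326 + 1.645 = 3.971.
n = (3.971 / 0.86)² = 4.617² = 21.32.
Round up.

n = 22 pairs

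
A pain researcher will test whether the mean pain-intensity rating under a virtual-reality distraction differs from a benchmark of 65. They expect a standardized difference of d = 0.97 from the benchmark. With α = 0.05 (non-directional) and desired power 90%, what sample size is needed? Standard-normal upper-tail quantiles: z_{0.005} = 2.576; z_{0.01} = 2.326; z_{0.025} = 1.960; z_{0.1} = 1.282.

n = 12

For a one-sample test: n = ((z_{α/2} + z_β) / d)².
z_{α/2} + z_β = 1.960 + 1.282 = 3.242.
n = (3.242 / 0.97)² = 3.342² = 11.17.
Round up.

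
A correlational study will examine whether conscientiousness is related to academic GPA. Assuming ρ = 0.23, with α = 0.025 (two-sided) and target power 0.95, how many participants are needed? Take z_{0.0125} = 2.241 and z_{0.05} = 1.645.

Fisher's z: C = ½·ln((1+r)/(1−r)) = ½·ln(1.5974) = 0.2342.
n = ((z_{α/2} + z_β)/C)² + 3.
(2.241 + 1.645) / 0.2342 = 3.886 / 0.2342 = 16.593.
n = 16.593² + 3 = 275.32 + 3 = 278.3.
Round up.

n = 279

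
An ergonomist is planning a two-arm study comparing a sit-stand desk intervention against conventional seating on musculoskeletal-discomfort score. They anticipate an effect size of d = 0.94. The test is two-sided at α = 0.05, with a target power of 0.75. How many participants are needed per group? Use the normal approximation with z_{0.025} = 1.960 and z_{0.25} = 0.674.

n = 16 per group

For two independent groups with equal n: n = 2·((z_{α/2} + z_β) / d)².
z_{α/2} + z_β = 1.960 + 0.674 = 2.634.
n = 2 × (2.634 / 0.94)² = 2 × 2.802² = 2 × 7.85 = 15.7.
Round up to the next whole participant.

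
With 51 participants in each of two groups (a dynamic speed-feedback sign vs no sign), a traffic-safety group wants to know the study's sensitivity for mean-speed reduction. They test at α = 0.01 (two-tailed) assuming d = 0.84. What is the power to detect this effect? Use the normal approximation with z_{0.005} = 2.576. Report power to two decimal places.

power ≈ 0.95

For two equal groups, power = Φ(d·√(n/2) − z_{α/2}).
d·√(n/2) = 0.84 × √(51/2) = 0.84 × 5.050 = 4.242.
z_β = 4.242 − 2.576 = 1.666.
Power = Φ(1.666) = 0.952.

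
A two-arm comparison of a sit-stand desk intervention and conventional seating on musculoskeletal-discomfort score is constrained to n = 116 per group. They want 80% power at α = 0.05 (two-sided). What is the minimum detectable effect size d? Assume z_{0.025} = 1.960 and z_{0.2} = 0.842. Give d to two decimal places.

d_min ≈ 0.37

For two independent groups of n = 116 each: d_min = (z_{α/2} + z_β)·√(2/n).
z-sum = 1.960 + 0.842 = 2.802.
d_min = 2.802 × √(2/116) = 2.802 × 0.1313 = 0.368.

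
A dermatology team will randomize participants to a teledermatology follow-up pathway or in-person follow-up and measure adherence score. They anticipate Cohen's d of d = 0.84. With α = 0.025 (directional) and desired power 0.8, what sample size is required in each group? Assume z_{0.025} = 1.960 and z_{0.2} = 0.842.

n = 23 per group

For two independent groups with equal n: n = 2·((z_{α} + z_β) / d)².
z_{α} + z_β = 1.960 + 0.842 = 2.802.
n = 2 × (2.802 / 0.84)² = 2 × 3.336² = 2 × 11.13 = 22.3.
Round up to the next whole participant.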